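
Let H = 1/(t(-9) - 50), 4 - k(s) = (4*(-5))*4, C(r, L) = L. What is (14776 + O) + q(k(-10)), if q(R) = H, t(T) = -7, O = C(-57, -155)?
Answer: 833396/57 ≈ 14621.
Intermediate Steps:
O = -155
k(s) = 84 (k(s) = 4 - 4*(-5)*4 = 4 - (-20)*4 = 4 - 1*(-80) = 4 + 80 = 84)
H = -1/57 (H = 1/(-7 - 50) = 1/(-57) = -1/57 ≈ -0.017544)
q(R) = -1/57
(14776 + O) + q(k(-10)) = (14776 - 155) - 1/57 = 14621 - 1/57 = 833396/57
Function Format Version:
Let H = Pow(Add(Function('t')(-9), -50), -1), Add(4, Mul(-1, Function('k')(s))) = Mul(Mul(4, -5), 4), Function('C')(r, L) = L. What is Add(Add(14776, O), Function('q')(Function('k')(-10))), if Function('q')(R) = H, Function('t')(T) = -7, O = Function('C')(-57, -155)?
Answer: Rational(833396, 57) ≈ 14621.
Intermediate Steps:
O = -155
Function('k')(s) = 84 (Function('k')(s) = Add(4, Mul(-1, Mul(Mul(4, -5), 4))) = Add(4, Mul(-1, Mul(-20, 4))) = Add(4, Mul(-1, -80)) = Add(4, 80) = 84)
H = Rational(-1, 57) (H = Pow(Add(-7, -50), -1) = Pow(-57, -1) = Rational(-1, 57) ≈ -0.017544)
Function('q')(R) = Rational(-1, 57)
Add(Add(14776, O), Function('q')(Function('k')(-10))) = Add(Add(14776, -155), Rational(-1, 57)) = Add(14621, Rational(-1, 57)) = Rational(833396, 57)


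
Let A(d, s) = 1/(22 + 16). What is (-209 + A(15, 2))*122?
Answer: -484401/19 ≈ -25495.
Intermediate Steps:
A(d, s) = 1/38
(-209 + A(15, 2))*122 = (-209 + 1/38)*122 = -7941/38*122 = -484401/19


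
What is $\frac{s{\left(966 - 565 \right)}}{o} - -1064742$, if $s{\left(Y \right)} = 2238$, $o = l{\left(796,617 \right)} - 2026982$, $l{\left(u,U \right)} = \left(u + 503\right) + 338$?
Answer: $\frac{718823294584}{675115} \approx 1.0647 \cdot 10^{6}$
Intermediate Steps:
$l{\left(u,U \right)} = 841 + u$ ($l{\left(u,U \right)} = \left(503 + u\right) + 338 = 841 + u$)
$o = -2025345$ ($o = \left(841 + 796\right) - 2026982 = 1637 - 2026982 = -2025345$)
$\frac{s{\left(966 - 565 \right)}}{o} - -1064742 = \frac{2238}{-2025345} - -1064742 = 2238 \left(- \frac{1}{2025345}\right) + 1064742 = - \frac{746}{675115} + 1064742 = \frac{718823294584}{675115}$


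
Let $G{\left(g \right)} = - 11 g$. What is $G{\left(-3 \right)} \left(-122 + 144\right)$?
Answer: $726$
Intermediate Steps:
$G{\left(-3 \right)} \left(-122 + 144\right) = \left(-11\right) \left(-3\right) \left(-122 + 144\right) = 33 \cdot 22 = 726$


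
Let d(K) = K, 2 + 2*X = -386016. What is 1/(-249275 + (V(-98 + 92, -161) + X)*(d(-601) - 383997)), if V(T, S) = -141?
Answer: 1/74284854425 ≈ 1.3462e-11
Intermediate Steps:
X = -193009 (X = -1 + (½)*(-386016) = -1 - 193008 = -193009)
1/(-249275 + (V(-98 + 92, -161) + X)*(d(-601) - 383997)) = 1/(-249275 + (-141 - 193009)*(-601 - 383997)) = 1/(-249275 - 193150*(-384598)) = 1/(-249275 + 74285103700) = 1/74284854425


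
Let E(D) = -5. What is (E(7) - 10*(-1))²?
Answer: 25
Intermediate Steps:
(E(7) - 10*(-1))² = (-5 - 10*(-1))² = (-5 - 2*(-5))² = (-5 + 10)² = 5² = 25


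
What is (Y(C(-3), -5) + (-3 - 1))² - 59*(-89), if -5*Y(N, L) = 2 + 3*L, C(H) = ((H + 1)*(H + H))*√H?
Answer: 131324/25 ≈ 5253.0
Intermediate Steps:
C(H) = 2*H^(3/2)*(1 + H) (C(H) = ((1 + H)*(2*H))*√H = (2*H*(1 + H))*√H = 2*H^(3/2)*(1 + H))
Y(N, L) = -⅖ - 3*L/5 (Y(N, L) = -(2 + 3*L)/5 = -⅖ - 3*L/5)
(Y(C(-3), -5) + (-3 - 1))² - 59*(-89) = ((-⅖ - ⅗*(-5)) + (-3 - 1))² - 59*(-89) = ((-⅖ + 3) - 4)² + 5251 = (13/5 - 4)² + 5251 = (-7/5)² + 5251 = 49/25 + 5251 = 131324/25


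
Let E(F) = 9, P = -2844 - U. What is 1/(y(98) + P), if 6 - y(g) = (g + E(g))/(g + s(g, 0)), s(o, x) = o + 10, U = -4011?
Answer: 206/241531 ≈ 0.00085289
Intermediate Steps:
P = 1167 (P = -2844 - 1*(-4011) = -2844 + 4011 = 1167)
s(o, x) = 10 + o
y(g) = 6 - (9 + g)/(10 + 2*g) (y(g) = 6 - (g + 9)/(g + (10 + g)) = 6 - (9 + g)/(10 + 2*g))
1/(y(98) + P) = 1/((51 + 11*98)/(2*(5 + 98)) + 1167) = 1/((½)*(51 + 1078)/103 + 1167) = 1/((½)*(1/103)*1129 + 1167) = 1/(1129/206 + 1167) = 1/(241531/206) = 206/241531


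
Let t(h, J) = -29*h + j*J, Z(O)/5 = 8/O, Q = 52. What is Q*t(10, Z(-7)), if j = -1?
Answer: -103480/7 ≈ -14783.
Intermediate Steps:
Z(O) = 40/O (Z(O) = 5*(8/O) = 40/O)
t(h, J) = -J - 29*h (t(h, J) = -29*h - J = -J - 29*h)
Q*t(10, Z(-7)) = 52*(-40/(-7) - 29*10) = 52*(-40*(-1)/7 - 290) = 52*(-1*(-40/7) - 290) = 52*(40/7 - 290) = 52*(-1990/7) = -103480/7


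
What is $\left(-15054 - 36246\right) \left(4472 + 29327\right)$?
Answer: $-1733888700$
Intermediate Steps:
$\left(-15054 - 36246\right) \left(4472 + 29327\right) = \left(-51300\right) 33799 = -1733888700$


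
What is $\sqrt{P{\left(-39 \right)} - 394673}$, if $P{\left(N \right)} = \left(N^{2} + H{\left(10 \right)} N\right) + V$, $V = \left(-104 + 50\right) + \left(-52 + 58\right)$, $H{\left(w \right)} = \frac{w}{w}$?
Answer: $i \sqrt{393239} \approx 627.09 i$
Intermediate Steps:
$H{\left(w \right)} = 1$
$V = -48$ ($V = -54 + 6 = -48$)
$P{\left(N \right)} = -48 + N + N^{2}$ ($P{\left(N \right)} = \left(N^{2} + 1 N\right) - 48 = \left(N^{2} + N\right) - 48 = \left(N + N^{2}\right) - 48 = -48 + N + N^{2}$)
$\sqrt{P{\left(-39 \right)} - 394673} = \sqrt{\left(-48 - 39 + \left(-39\right)^{2}\right) - 394673} = \sqrt{\left(-48 - 39 + 1521\right) - 394673} = \sqrt{1434 - 394673} = \sqrt{-393239} = i \sqrt{393239}$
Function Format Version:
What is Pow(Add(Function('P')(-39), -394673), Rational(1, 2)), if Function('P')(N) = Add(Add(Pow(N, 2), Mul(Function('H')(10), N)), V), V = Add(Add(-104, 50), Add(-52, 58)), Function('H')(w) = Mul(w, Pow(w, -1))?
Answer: Mul(I, Pow(393239, Rational(1, 2))) ≈ Mul(627.09, I)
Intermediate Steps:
Function('H')(w) = 1
V = -48 (V = Add(-54, 6) = -48)
Function('P')(N) = Add(-48, N, Pow(N, 2)) (Function('P')(N) = Add(Add(Pow(N, 2), Mul(1, N)), -48) = Add(Add(Pow(N, 2), N), -48) = Add(Add(N, Pow(N, 2)), -48) = Add(-48, N, Pow(N, 2)))
Pow(Add(Function('P')(-39), -394673), Rational(1, 2)) = Pow(Add(Add(-48, -39, Pow(-39, 2)), -394673), Rational(1, 2)) = Pow(Add(Add(-48, -39, 1521), -394673), Rational(1, 2)) = Pow(Add(1434, -394673), Rational(1, 2)) = Pow(-393239, Rational(1, 2)) = Mul(I, Pow(393239, Rational(1, 2)))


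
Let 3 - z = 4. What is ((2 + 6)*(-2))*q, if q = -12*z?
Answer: -192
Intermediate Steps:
z = -1 (z = 3 - 1*4 = 3 - 4 = -1)
q = 12 (q = -12*(-1) = 12)
((2 + 6)*(-2))*q = ((2 + 6)*(-2))*12 = (8*(-2))*12 = -16*12 = -192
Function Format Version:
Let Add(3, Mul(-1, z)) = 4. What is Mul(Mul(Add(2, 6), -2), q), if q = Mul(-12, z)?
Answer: -192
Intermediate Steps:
z = -1 (z = Add(3, Mul(-1, 4)) = Add(3, -4) = -1)
q = 12 (q = Mul(-12, -1) = 12)
Mul(Mul(Add(2, 6), -2), q) = Mul(Mul(Add(2, 6), -2), 12) = Mul(Mul(8, -2), 12) = Mul(-16, 12) = -192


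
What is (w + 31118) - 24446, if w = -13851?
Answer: -7179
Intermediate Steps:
(w + 31118) - 24446 = (-13851 + 31118) - 24446 = 17267 - 24446 = -7179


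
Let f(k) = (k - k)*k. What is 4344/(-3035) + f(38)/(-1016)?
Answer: -4344/3035 ≈ -1.4313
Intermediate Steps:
f(k) = 0 (f(k) = 0*k = 0)
4344/(-3035) + f(38)/(-1016) = 4344/(-3035) + 0/(-1016) = 4344*(-1/3035) + 0*(-1/1016) = -4344/3035 + 0 = -4344/3035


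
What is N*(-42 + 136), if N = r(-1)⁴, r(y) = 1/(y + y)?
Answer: 47/8 ≈ 5.8750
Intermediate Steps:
r(y) = 1/(2*y)
N = 1/16 (N = ((½)/(-1))⁴ = ((½)*(-1))⁴ = (-½)⁴ = 1/16 ≈ 0.062500)
N*(-42 + 136) = (-42 + 136)/16 = (1/16)*94 = 47/8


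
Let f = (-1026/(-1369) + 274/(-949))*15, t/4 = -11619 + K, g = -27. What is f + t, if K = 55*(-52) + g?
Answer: -75374699824/1299181 ≈ -58017.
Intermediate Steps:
K = -2887 (K = 55*(-52) - 27 = -2860 - 27 = -2887)
t = -58024 (t = 4*(-11619 - 2887) = 4*(-14506) = -58024)
f = 8978520/1299181 (f = (-1026*(-1/1369) + 274*(-1/949))*15 = (1026/1369 - 274/949)*15 = (598568/1299181)*15 = 8978520/1299181 ≈ 6.9109)
f + t = 8978520/1299181 - 58024 = -75374699824/1299181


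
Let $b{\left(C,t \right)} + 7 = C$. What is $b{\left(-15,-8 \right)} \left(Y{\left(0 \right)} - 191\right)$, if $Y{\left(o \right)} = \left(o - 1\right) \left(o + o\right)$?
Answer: $4202$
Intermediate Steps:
$b{\left(C,t \right)} = -7 + C$
$Y{\left(o \right)} = 2 o \left(-1 + o\right)$ ($Y{\left(o \right)} = \left(-1 + o\right) 2 o = 2 o \left(-1 + o\right)$)
$b{\left(-15,-8 \right)} \left(Y{\left(0 \right)} - 191\right) = \left(-7 - 15\right) \left(2 \cdot 0 \left(-1 + 0\right) - 191\right) = - 22 \left(2 \cdot 0 \left(-1\right) - 191\right) = - 22 \left(0 - 191\right) = \left(-22\right) \left(-191\right) = 4202$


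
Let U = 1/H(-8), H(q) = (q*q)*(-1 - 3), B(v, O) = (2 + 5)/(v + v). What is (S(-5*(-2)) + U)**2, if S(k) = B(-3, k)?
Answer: 808201/589824 ≈ 1.3702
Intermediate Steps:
B(v, O) = 7/(2*v) (B(v, O) = 7/((2*v)) = 7*(1/(2*v)) = 7/(2*v))
H(q) = -4*q**2 (H(q) = q**2*(-4) = -4*q**2)
U = -1/256 (U = 1/(-4*(-8)**2) = 1/(-4*64) = 1/(-256) = -1/256 ≈ -0.0039063)
S(k) = -7/6 (S(k) = (7/2)/(-3) = (7/2)*(-1/3) = -7/6)
(S(-5*(-2)) + U)**2 = (-7/6 - 1/256)**2 = (-899/768)**2 = 808201/589824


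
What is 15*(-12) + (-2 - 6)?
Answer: -188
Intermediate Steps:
15*(-12) + (-2 - 6) = -180 - 8 = -188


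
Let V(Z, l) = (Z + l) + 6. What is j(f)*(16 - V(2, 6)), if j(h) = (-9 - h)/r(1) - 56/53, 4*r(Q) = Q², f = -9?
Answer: -112/53 ≈ -2.1132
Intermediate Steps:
V(Z, l) = 6 + Z + l
r(Q) = Q²/4
j(h) = -1964/53 - 4*h (j(h) = (-9 - h)/(((¼)*1²)) - 56/53 = (-9 - h)/(((¼)*1)) - 56*1/53 = (-9 - h)/(¼) - 56/53 = (-9 - h)*4 - 56/53 = (-36 - 4*h) - 56/53 = -1964/53 - 4*h)
j(f)*(16 - V(2, 6)) = (-1964/53 - 4*(-9))*(16 - (6 + 2 + 6)) = (-1964/53 + 36)*(16 - 1*14) = -56*(16 - 14)/53 = -56/53*2 = -112/53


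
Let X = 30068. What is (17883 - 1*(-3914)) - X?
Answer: -8271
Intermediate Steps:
(17883 - 1*(-3914)) - X = (17883 - 1*(-3914)) - 1*30068 = (17883 + 3914) - 30068 = 21797 - 30068 = -8271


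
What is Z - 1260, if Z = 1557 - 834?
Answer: -537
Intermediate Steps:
Z = 723
Z - 1260 = 723 - 1260 = -537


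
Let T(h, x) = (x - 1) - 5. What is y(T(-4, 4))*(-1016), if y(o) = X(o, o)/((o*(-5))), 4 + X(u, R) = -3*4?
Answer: 8128/5 ≈ 1625.6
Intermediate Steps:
X(u, R) = -16 (X(u, R) = -4 - 3*4 = -4 - 12 = -16)
T(h, x) = -6 + x (T(h, x) = (-1 + x) - 5 = -6 + x)
y(o) = 16/(5*o) (y(o) = -16*(-1/(5*o)) = -(-16)/(5*o) = 16/(5*o))
y(T(-4, 4))*(-1016) = (16/(5*(-6 + 4)))*(-1016) = ((16/5)/(-2))*(-1016) = ((16/5)*(-½))*(-1016) = -8/5*(-1016) = 8128/5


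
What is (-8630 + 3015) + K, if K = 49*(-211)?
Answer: -15954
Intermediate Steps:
K = -10339
(-8630 + 3015) + K = (-8630 + 3015) - 10339 = -5615 - 10339 = -15954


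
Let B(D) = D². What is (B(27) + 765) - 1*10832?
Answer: -9338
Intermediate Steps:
(B(27) + 765) - 1*10832 = (27² + 765) - 1*10832 = (729 + 765) - 10832 = 1494 - 10832 = -9338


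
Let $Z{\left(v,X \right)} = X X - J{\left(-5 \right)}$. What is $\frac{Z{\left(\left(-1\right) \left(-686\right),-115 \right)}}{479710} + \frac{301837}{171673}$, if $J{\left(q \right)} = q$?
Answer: $\frac{300133594}{168067867} \approx 1.7858$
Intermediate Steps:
$Z{\left(v,X \right)} = 5 + X^{2}$ ($Z{\left(v,X \right)} = X X - -5 = X^{2} + 5 = 5 + X^{2}$)
$\frac{Z{\left(\left(-1\right) \left(-686\right),-115 \right)}}{479710} + \frac{301837}{171673} = \frac{5 + \left(-115\right)^{2}}{479710} + \frac{301837}{171673} = \left(5 + 13225\right) \frac{1}{479710} + 301837 \cdot \frac{1}{171673} = 13230 \cdot \frac{1}{479710} + \frac{301837}{171673} = \frac{27}{979} + \frac{301837}{171673} = \frac{300133594}{168067867}$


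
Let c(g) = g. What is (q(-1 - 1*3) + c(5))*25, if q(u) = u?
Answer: 25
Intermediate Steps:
(q(-1 - 1*3) + c(5))*25 = ((-1 - 1*3) + 5)*25 = ((-1 - 3) + 5)*25 = (-4 + 5)*25 = 1*25 = 25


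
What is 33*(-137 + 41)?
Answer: -3168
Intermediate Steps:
33*(-137 + 41) = 33*(-96) = -3168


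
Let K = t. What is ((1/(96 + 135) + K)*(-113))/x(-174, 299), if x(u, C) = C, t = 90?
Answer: -2349383/69069 ≈ -34.015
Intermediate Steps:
K = 90
((1/(96 + 135) + K)*(-113))/x(-174, 299) = ((1/(96 + 135) + 90)*(-113))/299 = ((1/231 + 90)*(-113))*(1/299) = ((20791/231)*(-113))*(1/299) = -2349383/231*1/299 = -2349383/69069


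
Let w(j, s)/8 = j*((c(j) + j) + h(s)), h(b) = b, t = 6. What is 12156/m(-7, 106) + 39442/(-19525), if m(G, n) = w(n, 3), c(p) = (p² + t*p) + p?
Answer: -33669526591/16677239700 ≈ -2.0189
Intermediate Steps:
c(p) = p² + 7*p (c(p) = (p² + 6*p) + p = p² + 7*p)
w(j, s) = 8*j*(j + s + j*(7 + j)) (w(j, s) = 8*(j*((j*(7 + j) + j) + s)) = 8*(j*((j + j*(7 + j)) + s)) = 8*(j*(j + s + j*(7 + j))) = 8*j*(j + s + j*(7 + j)))
m(G, n) = 8*n*(3 + n + n*(7 + n)) (m(G, n) = 8*n*(n + 3 + n*(7 + n)) = 8*n*(3 + n + n*(7 + n)))
12156/m(-7, 106) + 39442/(-19525) = 12156/((8*106*(3 + 106 + 106*(7 + 106)))) + 39442/(-19525) = 12156/((8*106*(3 + 106 + 106*113))) + 39442*(-1/19525) = 12156/((8*106*(3 + 106 + 11978))) - 39442/19525 = 12156/((8*106*12087)) - 39442/19525 = 12156/10249776 - 39442/19525 = 12156*(1/10249776) - 39442/19525 = 1013/854148 - 39442/19525 = -33669526591/16677239700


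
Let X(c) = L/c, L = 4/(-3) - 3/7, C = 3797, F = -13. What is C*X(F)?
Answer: 140489/273 ≈ 514.61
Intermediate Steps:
L = -37/21 (L = 4*(-1/3) - 3*1/7 = -4/3 - 3/7 = -37/21 ≈ -1.7619)
X(c) = -37/(21*c)
C*X(F) = 3797*(-37/21/(-13)) = 3797*(-37/21*(-1/13)) = 3797*(37/273) = 140489/273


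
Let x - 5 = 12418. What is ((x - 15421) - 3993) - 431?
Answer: -7422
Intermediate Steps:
x = 12423 (x = 5 + 12418 = 12423)
((x - 15421) - 3993) - 431 = ((12423 - 15421) - 3993) - 431 = (-2998 - 3993) - 431 = -6991 - 431 = -7422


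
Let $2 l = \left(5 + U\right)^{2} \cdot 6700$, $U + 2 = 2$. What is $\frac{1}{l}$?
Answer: $\frac{1}{83750} \approx 1.194 \cdot 10^{-5}$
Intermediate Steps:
$U = 0$ ($U = -2 + 2 = 0$)
$l = 83750$ ($l = \frac{\left(5 + 0\right)^{2} \cdot 6700}{2} = \frac{5^{2} \cdot 6700}{2} = \frac{25 \cdot 6700}{2} = \frac{1}{2} \cdot 167500 = 83750$)
$\frac{1}{l} = \frac{1}{83750}$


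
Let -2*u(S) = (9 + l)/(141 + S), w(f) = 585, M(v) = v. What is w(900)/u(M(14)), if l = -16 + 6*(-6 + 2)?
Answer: 5850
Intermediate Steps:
l = -40 (l = -16 + 6*(-4) = -16 - 24 = -40)
u(S) = 31/(2*(141 + S)) (u(S) = -(9 - 40)/(2*(141 + S)) = -(-31)/(2*(141 + S)) = 31/(2*(141 + S)))
w(900)/u(M(14)) = 585/((31/(2*(141 + 14)))) = 585/(((31/2)/155)) = 585/(((31/2)*(1/155))) = 585/(⅒) = 585*10 = 5850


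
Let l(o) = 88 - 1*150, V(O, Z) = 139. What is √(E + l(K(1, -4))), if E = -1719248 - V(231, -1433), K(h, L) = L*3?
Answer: I*√1719449 ≈ 1311.3*I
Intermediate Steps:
K(h, L) = 3*L
l(o) = -62 (l(o) = 88 - 150 = -62)
E = -1719387 (E = -1719248 - 1*139 = -1719248 - 139 = -1719387)
√(E + l(K(1, -4))) = √(-1719387 - 62) = √(-1719449) = I*√1719449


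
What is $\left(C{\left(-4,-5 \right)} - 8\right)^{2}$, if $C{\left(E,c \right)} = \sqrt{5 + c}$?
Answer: $64$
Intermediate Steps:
$\left(C{\left(-4,-5 \right)} - 8\right)^{2} = \left(\sqrt{5 - 5} - 8\right)^{2} = \left(\sqrt{0} - 8\right)^{2} = \left(0 - 8\right)^{2} = \left(-8\right)^{2} = 64$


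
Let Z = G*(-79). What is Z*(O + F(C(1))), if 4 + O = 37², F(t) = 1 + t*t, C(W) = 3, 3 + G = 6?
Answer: -325875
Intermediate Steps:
G = 3 (G = -3 + 6 = 3)
F(t) = 1 + t²
Z = -237 (Z = 3*(-79) = -237)
O = 1365 (O = -4 + 37² = -4 + 1369 = 1365)
Z*(O + F(C(1))) = -237*(1365 + (1 + 3²)) = -237*(1365 + (1 + 9)) = -237*(1365 + 10) = -237*1375 = -325875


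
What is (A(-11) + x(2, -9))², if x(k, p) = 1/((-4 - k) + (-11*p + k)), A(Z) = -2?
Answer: 35721/9025 ≈ 3.9580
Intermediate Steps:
x(k, p) = 1/(-4 - 11*p) (x(k, p) = 1/((-4 - k) + (k - 11*p)) = 1/(-4 - 11*p))
(A(-11) + x(2, -9))² = (-2 - 1/(4 + 11*(-9)))² = (-2 - 1/(4 - 99))² = (-2 - 1/(-95))² = (-2 - 1*(-1/95))² = (-2 + 1/95)² = (-189/95)² = 35721/9025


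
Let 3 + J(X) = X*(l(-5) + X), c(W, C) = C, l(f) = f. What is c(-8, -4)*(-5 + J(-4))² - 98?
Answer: -3234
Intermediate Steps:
J(X) = -3 + X*(-5 + X)
c(-8, -4)*(-5 + J(-4))² - 98 = -4*(-5 + (-3 + (-4)² - 5*(-4)))² - 98 = -4*(-5 + (-3 + 16 + 20))² - 98 = -4*(-5 + 33)² - 98 = -4*28² - 98 = -4*784 - 98 = -3136 - 98 = -3234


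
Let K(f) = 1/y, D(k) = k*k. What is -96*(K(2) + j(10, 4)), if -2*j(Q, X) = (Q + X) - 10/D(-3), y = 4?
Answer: 1784/3 ≈ 594.67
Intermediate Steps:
D(k) = k**2
K(f) = 1/4
j(Q, X) = 5/9 - Q/2 - X/2 (j(Q, X) = -((Q + X) - 10/((-3)**2))/2 = -((Q + X) - 10/9)/2 = -(-10/9 + Q + X)/2 = 5/9 - Q/2 - X/2)
-96*(K(2) + j(10, 4)) = -96*(1/4 + (5/9 - 1/2*10 - 1/2*4)) = -96*(1/4 + (5/9 - 5 - 2)) = -96*(1/4 - 58/9) = -96*(-223/36) = 1784/3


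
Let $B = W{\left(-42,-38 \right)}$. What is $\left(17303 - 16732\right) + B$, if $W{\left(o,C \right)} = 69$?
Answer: $640$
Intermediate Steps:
$B = 69$
$\left(17303 - 16732\right) + B = \left(17303 - 16732\right) + 69 = 571 + 69 = 640$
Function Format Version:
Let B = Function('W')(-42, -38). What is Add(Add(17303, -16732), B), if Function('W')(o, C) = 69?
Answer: 640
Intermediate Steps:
B = 69
Add(Add(17303, -16732), B) = Add(Add(17303, -16732), 69) = Add(571, 69) = 640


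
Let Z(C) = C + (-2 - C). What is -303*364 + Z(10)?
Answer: -110294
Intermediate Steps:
Z(C) = -2
-303*364 + Z(10) = -303*364 - 2 = -110292 - 2 = -110294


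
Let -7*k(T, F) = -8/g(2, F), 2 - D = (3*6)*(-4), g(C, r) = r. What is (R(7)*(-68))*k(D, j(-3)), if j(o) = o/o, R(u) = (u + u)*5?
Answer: -5440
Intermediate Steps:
D = 74 (D = 2 - 3*6*(-4) = 2 - 18*(-4) = 2 - 1*(-72) = 2 + 72 = 74)
R(u) = 10*u (R(u) = (2*u)*5 = 10*u)
j(o) = 1
k(T, F) = 8/(7*F) (k(T, F) = -(-8)/(7*F) = 8/(7*F))
(R(7)*(-68))*k(D, j(-3)) = ((10*7)*(-68))*((8/7)/1) = (70*(-68))*((8/7)*1) = -4760*8/7 = -5440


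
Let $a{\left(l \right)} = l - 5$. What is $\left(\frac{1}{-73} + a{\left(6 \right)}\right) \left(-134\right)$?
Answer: $- \frac{9648}{73} \approx -132.16$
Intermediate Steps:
$a{\left(l \right)} = -5 + l$ ($a{\left(l \right)} = l - 5 = -5 + l$)
$\left(\frac{1}{-73} + a{\left(6 \right)}\right) \left(-134\right) = \left(\frac{1}{-73} + \left(-5 + 6\right)\right) \left(-134\right) = \left(- \frac{1}{73} + 1\right) \left(-134\right) = \frac{72}{73} \left(-134\right) = - \frac{9648}{73}$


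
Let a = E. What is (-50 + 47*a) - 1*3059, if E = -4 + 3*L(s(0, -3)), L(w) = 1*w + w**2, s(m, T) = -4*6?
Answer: 74535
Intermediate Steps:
s(m, T) = -24
L(w) = w + w**2
E = 1652 (E = -4 + 3*(-24*(1 - 24)) = -4 + 3*(-24*(-23)) = -4 + 3*552 = -4 + 1656 = 1652)
a = 1652
(-50 + 47*a) - 1*3059 = (-50 + 47*1652) - 1*3059 = (-50 + 77644) - 3059 = 77594 - 3059 = 74535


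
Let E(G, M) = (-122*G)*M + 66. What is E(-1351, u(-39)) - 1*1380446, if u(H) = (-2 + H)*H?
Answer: 262169998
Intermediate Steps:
u(H) = H*(-2 + H)
E(G, M) = 66 - 122*G*M (E(G, M) = -122*G*M + 66 = 66 - 122*G*M)
E(-1351, u(-39)) - 1*1380446 = (66 - 122*(-1351)*(-39*(-2 - 39))) - 1*1380446 = (66 - 122*(-1351)*(-39*(-41))) - 1380446 = (66 - 122*(-1351)*1599) - 1380446 = (66 + 263550378) - 1380446 = 263550444 - 1380446 = 262169998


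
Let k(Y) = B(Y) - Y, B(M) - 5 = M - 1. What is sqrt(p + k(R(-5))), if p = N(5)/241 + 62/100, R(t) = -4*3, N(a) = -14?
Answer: sqrt(26496022)/2410 ≈ 2.1359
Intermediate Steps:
B(M) = 4 + M (B(M) = 5 + (M - 1) = 5 + (-1 + M) = 4 + M)
R(t) = -12 (R(t) = -1*12 = -12)
p = 6771/12050 (p = -14/241 + 62/100 = -14*1/241 + 62*(1/100) = -14/241 + 31/50 = 6771/12050 ≈ 0.56191)
k(Y) = 4 (k(Y) = (4 + Y) - Y = 4)
sqrt(p + k(R(-5))) = sqrt(6771/12050 + 4) = sqrt(54971/12050) = sqrt(26496022)/2410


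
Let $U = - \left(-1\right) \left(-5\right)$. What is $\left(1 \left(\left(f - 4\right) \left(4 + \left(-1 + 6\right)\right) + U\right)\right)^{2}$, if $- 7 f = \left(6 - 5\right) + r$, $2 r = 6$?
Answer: $\frac{104329}{49} \approx 2129.2$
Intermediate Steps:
$r = 3$ ($r = \frac{1}{2} \cdot 6 = 3$)
$f = - \frac{4}{7}$ ($f = - \frac{\left(6 - 5\right) + 3}{7} = - \frac{1 + 3}{7} = \left(- \frac{1}{7}\right) 4 = - \frac{4}{7} \approx -0.57143$)
$U = -5$ ($U = \left(-1\right) 5 = -5$)
$\left(1 \left(\left(f - 4\right) \left(4 + \left(-1 + 6\right)\right) + U\right)\right)^{2} = \left(1 \left(\left(- \frac{4}{7} - 4\right) \left(4 + \left(-1 + 6\right)\right) - 5\right)\right)^{2} = \left(1 \left(- \frac{32 \left(4 + 5\right)}{7} - 5\right)\right)^{2} = \left(1 \left(\left(- \frac{32}{7}\right) 9 - 5\right)\right)^{2} = \left(1 \left(- \frac{288}{7} - 5\right)\right)^{2} = \left(1 \left(- \frac{323}{7}\right)\right)^{2} = \left(- \frac{323}{7}\right)^{2} = \frac{104329}{49}$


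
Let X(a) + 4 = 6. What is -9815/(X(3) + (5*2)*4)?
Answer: -9815/42 ≈ -233.69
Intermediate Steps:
X(a) = 2 (X(a) = -4 + 6 = 2)
-9815/(X(3) + (5*2)*4) = -9815/(2 + (5*2)*4) = -9815/(2 + 10*4) = -9815/(2 + 40) = -9815/42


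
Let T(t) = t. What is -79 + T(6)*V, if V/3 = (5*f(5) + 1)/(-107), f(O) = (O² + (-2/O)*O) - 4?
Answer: -10181/107 ≈ -95.150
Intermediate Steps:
f(O) = -6 + O² (f(O) = (O² - 2) - 4 = (-2 + O²) - 4 = -6 + O²)
V = -288/107 (V = 3*((5*(-6 + 5²) + 1)/(-107)) = 3*((5*(-6 + 25) + 1)*(-1/107)) = 3*((5*19 + 1)*(-1/107)) = 3*((95 + 1)*(-1/107)) = 3*(96*(-1/107)) = 3*(-96/107) = -288/107 ≈ -2.6916)
-79 + T(6)*V = -79 + 6*(-288/107) = -79 - 1728/107 = -10181/107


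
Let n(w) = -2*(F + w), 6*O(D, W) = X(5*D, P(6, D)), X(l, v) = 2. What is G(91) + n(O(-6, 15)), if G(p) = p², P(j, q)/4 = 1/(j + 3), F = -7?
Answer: 24883/3 ≈ 8294.3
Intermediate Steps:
P(j, q) = 4/(3 + j) (P(j, q) = 4/(j + 3) = 4/(3 + j))
O(D, W) = ⅓ (O(D, W) = (⅙)*2 = ⅓)
n(w) = 14 - 2*w (n(w) = -2*(-7 + w) = 14 - 2*w)
G(91) + n(O(-6, 15)) = 91² + (14 - 2*⅓) = 8281 + (14 - ⅔) = 8281 + 40/3 = 24883/3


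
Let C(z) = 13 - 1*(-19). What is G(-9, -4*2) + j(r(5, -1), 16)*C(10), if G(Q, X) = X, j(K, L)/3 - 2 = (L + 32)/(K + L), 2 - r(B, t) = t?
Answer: 8104/19 ≈ 426.53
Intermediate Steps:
r(B, t) = 2 - t
j(K, L) = 6 + 3*(32 + L)/(K + L) (j(K, L) = 6 + 3*((L + 32)/(K + L)) = 6 + 3*((32 + L)/(K + L)) = 6 + 3*(32 + L)/(K + L))
C(z) = 32 (C(z) = 13 + 19 = 32)
G(-9, -4*2) + j(r(5, -1), 16)*C(10) = -4*2 + (3*(32 + 2*(2 - 1*(-1)) + 3*16)/((2 - 1*(-1)) + 16))*32 = -8 + (3*(32 + 2*(2 + 1) + 48)/((2 + 1) + 16))*32 = -8 + (3*(32 + 2*3 + 48)/(3 + 16))*32 = -8 + (3*(32 + 6 + 48)/19)*32 = -8 + (3*(1/19)*86)*32 = -8 + (258/19)*32 = -8 + 8256/19 = 8104/19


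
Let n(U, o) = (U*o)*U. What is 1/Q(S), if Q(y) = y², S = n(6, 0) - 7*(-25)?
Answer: 1/30625 ≈ 3.2653e-5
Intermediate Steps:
n(U, o) = o*U²
S = 175 (S = 0*6² - 7*(-25) = 0*36 + 175 = 0 + 175 = 175)
1/Q(S) = 1/(175²) = 1/30625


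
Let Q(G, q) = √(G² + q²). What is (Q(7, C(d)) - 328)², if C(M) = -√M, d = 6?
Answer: (328 - √55)² ≈ 1.0277e+5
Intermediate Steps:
(Q(7, C(d)) - 328)² = (√(7² + (-√6)²) - 328)² = (√(49 + 6) - 328)² = (√55 - 328)² = (-328 + √55)²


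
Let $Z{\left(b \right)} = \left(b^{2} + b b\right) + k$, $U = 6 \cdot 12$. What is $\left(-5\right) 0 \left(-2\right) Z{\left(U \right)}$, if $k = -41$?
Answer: $0$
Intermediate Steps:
$U = 72$
$Z{\left(b \right)} = -41 + 2 b^{2}$ ($Z{\left(b \right)} = \left(b^{2} + b b\right) - 41 = \left(b^{2} + b^{2}\right) - 41 = 2 b^{2} - 41 = -41 + 2 b^{2}$)
$\left(-5\right) 0 \left(-2\right) Z{\left(U \right)} = \left(-5\right) 0 \left(-2\right) \left(-41 + 2 \cdot 72^{2}\right) = 0 \left(-2\right) \left(-41 + 2 \cdot 5184\right) = 0 \left(-41 + 10368\right) = 0 \cdot 10327 = 0$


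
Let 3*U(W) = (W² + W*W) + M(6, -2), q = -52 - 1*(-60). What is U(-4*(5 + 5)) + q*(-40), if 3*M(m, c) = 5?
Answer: 6725/9 ≈ 747.22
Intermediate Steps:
M(m, c) = 5/3 (M(m, c) = (⅓)*5 = 5/3)
q = 8 (q = -52 + 60 = 8)
U(W) = 5/9 + 2*W²/3 (U(W) = ((W² + W*W) + 5/3)/3 = ((W² + W²) + 5/3)/3 = (2*W² + 5/3)/3 = (5/3 + 2*W²)/3 = 5/9 + 2*W²/3)
U(-4*(5 + 5)) + q*(-40) = (5/9 + 2*(-4*(5 + 5))²/3) + 8*(-40) = (5/9 + 2*(-4*10)²/3) - 320 = (5/9 + (⅔)*(-40)²) - 320 = (5/9 + (⅔)*1600) - 320 = (5/9 + 3200/3) - 320 = 9605/9 - 320 = 6725/9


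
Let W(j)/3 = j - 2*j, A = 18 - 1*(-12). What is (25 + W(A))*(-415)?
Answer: 26975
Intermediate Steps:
A = 30 (A = 18 + 12 = 30)
W(j) = -3*j (W(j) = 3*(j - 2*j) = 3*(-j) = -3*j)
(25 + W(A))*(-415) = (25 - 3*30)*(-415) = (25 - 90)*(-415) = -65*(-415) = 26975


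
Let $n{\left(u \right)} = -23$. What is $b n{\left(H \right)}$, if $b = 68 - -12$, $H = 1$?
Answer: $-1840$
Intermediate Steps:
$b = 80$ ($b = 68 + 12 = 80$)
$b n{\left(H \right)} = 80 \left(-23\right) = -1840$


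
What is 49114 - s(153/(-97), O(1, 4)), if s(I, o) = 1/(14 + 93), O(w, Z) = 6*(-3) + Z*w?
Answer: 5255197/107 ≈ 49114.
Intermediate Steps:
O(w, Z) = -18 + Z*w
s(I, o) = 1/107
49114 - s(153/(-97), O(1, 4)) = 49114 - 1*1/107 = 49114 - 1/107 = 5255197/107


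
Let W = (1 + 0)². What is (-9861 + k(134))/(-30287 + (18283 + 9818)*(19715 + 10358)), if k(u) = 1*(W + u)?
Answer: -4863/422525543 ≈ -1.1509e-5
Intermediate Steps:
W = 1 (W = 1² = 1)
k(u) = 1 + u (k(u) = 1*(1 + u) = 1 + u)
(-9861 + k(134))/(-30287 + (18283 + 9818)*(19715 + 10358)) = (-9861 + (1 + 134))/(-30287 + (18283 + 9818)*(19715 + 10358)) = (-9861 + 135)/(-30287 + 28101*30073) = -9726/(-30287 + 845081373) = -9726/845051086 = -9726*1/845051086 = -4863/422525543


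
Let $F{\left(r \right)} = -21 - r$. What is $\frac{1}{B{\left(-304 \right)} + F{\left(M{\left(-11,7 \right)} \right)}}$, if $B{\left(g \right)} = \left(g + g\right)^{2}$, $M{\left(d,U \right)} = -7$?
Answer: $\frac{1}{369650} \approx 2.7053 \cdot 10^{-6}$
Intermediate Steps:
$B{\left(g \right)} = 4 g^{2}$ ($B{\left(g \right)} = \left(2 g\right)^{2} = 4 g^{2}$)
$\frac{1}{B{\left(-304 \right)} + F{\left(M{\left(-11,7 \right)} \right)}} = \frac{1}{4 \left(-304\right)^{2} - 14} = \frac{1}{4 \cdot 92416 + \left(-21 + 7\right)} = \frac{1}{369664 - 14} = \frac{1}{369650}$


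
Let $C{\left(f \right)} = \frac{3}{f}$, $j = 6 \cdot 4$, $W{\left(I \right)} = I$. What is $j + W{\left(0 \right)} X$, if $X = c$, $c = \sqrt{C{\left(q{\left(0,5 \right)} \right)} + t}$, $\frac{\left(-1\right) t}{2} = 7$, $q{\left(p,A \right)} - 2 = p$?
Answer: $24$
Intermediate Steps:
$q{\left(p,A \right)} = 2 + p$
$t = -14$ ($t = \left(-2\right) 7 = -14$)
$j = 24$
$c = \frac{5 i \sqrt{2}}{2}$ ($c = \sqrt{\frac{3}{2 + 0} - 14} = \sqrt{\frac{3}{2} - 14} = \sqrt{- \frac{25}{2}} = \frac{5 i \sqrt{2}}{2} \approx 3.5355 i$)
$X = \frac{5 i \sqrt{2}}{2} \approx 3.5355 i$
$j + W{\left(0 \right)} X = 24 + 0 \frac{5 i \sqrt{2}}{2} = 24 + 0 = 24$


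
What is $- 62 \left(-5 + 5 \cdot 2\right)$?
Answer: $-310$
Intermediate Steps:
$- 62 \left(-5 + 5 \cdot 2\right) = - 62 \left(-5 + 10\right) = \left(-62\right) 5 = -310$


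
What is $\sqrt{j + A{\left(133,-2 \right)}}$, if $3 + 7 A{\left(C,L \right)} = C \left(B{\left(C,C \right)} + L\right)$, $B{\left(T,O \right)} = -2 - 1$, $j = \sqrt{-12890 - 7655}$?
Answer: $\frac{\sqrt{-4676 + 49 i \sqrt{20545}}}{7} \approx 6.1955 + 11.568 i$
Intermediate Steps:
$j = i \sqrt{20545}$ ($j = \sqrt{-20545} = i \sqrt{20545} \approx 143.34 i$)
$B{\left(T,O \right)} = -3$ ($B{\left(T,O \right)} = -2 - 1 = -3$)
$A{\left(C,L \right)} = - \frac{3}{7} + \frac{C \left(-3 + L\right)}{7}$
$\sqrt{j + A{\left(133,-2 \right)}} = \sqrt{i \sqrt{20545} - \left(\frac{402}{7} + 38\right)} = \sqrt{i \sqrt{20545} - \frac{668}{7}} = \sqrt{- \frac{668}{7} + i \sqrt{20545}}$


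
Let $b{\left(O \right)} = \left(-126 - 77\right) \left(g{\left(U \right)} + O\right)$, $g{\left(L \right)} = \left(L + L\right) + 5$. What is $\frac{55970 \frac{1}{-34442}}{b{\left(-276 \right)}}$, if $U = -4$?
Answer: $- \frac{965}{33632613} \approx -2.8692 \cdot 10^{-5}$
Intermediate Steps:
$g{\left(L \right)} = 5 + 2 L$ ($g{\left(L \right)} = 2 L + 5 = 5 + 2 L$)
$b{\left(O \right)} = 609 - 203 O$ ($b{\left(O \right)} = \left(-126 - 77\right) \left(\left(5 + 2 \left(-4\right)\right) + O\right) = - 203 \left(\left(5 - 8\right) + O\right) = - 203 \left(-3 + O\right) = 609 - 203 O$)
$\frac{55970 \frac{1}{-34442}}{b{\left(-276 \right)}} = \frac{55970 \frac{1}{-34442}}{609 - -56028} = \frac{55970 \left(- \frac{1}{34442}\right)}{609 + 56028} = - \frac{27985}{17221 \cdot 56637} = \left(- \frac{27985}{17221}\right) \frac{1}{56637} = - \frac{965}{33632613}$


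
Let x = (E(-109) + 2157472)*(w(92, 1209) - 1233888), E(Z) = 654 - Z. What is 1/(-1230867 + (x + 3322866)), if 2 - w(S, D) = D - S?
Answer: -1/2665424607706 ≈ -3.7517e-13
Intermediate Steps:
w(S, D) = 2 + S - D (w(S, D) = 2 - (D - S) = 2 + (S - D) = 2 + S - D)
x = -2665426699705 (x = ((654 - 1*(-109)) + 2157472)*((2 + 92 - 1*1209) - 1233888) = ((654 + 109) + 2157472)*((2 + 92 - 1209) - 1233888) = (763 + 2157472)*(-1115 - 1233888) = 2158235*(-1235003) = -2665426699705)
1/(-1230867 + (x + 3322866)) = 1/(-1230867 + (-2665426699705 + 3322866)) = 1/(-1230867 - 2665423376839) = 1/(-2665424607706) = -1/2665424607706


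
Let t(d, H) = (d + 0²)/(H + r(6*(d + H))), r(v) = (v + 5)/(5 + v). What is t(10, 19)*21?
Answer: 21/2 ≈ 10.500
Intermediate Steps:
r(v) = 1 (r(v) = (5 + v)/(5 + v) = 1)
t(d, H) = d/(1 + H) (t(d, H) = (d + 0²)/(H + 1) = (d + 0)/(1 + H) = d/(1 + H))
t(10, 19)*21 = (10/(1 + 19))*21 = (10/20)*21 = (10*(1/20))*21 = (½)*21 = 21/2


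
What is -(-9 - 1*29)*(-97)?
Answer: -3686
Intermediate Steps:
-(-9 - 1*29)*(-97) = -(-9 - 29)*(-97) = -1*(-38)*(-97) = 38*(-97) = -3686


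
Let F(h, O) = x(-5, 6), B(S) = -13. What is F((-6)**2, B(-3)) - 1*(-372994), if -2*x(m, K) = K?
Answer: 372991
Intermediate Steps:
x(m, K) = -K/2
F(h, O) = -3 (F(h, O) = -1/2*6 = -3)
F((-6)**2, B(-3)) - 1*(-372994) = -3 - 1*(-372994) = -3 + 372994 = 372991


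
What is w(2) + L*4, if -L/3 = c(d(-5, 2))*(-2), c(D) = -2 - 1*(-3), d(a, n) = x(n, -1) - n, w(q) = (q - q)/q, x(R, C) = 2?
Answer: 24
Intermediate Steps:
w(q) = 0 (w(q) = 0/q = 0)
d(a, n) = 2 - n
c(D) = 1 (c(D) = -2 + 3 = 1)
L = 6 (L = -3*(-2) = 6)
w(2) + L*4 = 0 + 6*4 = 0 + 24 = 24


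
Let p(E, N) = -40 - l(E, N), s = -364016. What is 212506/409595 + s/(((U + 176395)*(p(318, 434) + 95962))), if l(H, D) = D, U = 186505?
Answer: 92046691205471/177419121636800 ≈ 0.51881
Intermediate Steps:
p(E, N) = -40 - N
212506/409595 + s/(((U + 176395)*(p(318, 434) + 95962))) = 212506/409595 - 364016*1/((186505 + 176395)*((-40 - 1*434) + 95962)) = 212506*(1/409595) - 364016*1/(362900*((-40 - 434) + 95962)) = 212506/409595 - 364016*1/(362900*(-474 + 95962)) = 212506/409595 - 364016/(362900*95488) = 212506/409595 - 364016/34652595200 = 212506/409595 - 364016*1/34652595200 = 212506/409595 - 22751/2165787200 = 92046691205471/177419121636800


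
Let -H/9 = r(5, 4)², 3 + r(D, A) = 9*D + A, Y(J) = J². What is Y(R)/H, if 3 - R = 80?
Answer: -5929/19044 ≈ -0.31133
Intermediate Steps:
R = -77 (R = 3 - 1*80 = 3 - 80 = -77)
r(D, A) = -3 + A + 9*D (r(D, A) = -3 + (9*D + A) = -3 + (A + 9*D) = -3 + A + 9*D)
H = -19044 (H = -9*(-3 + 4 + 9*5)² = -9*(-3 + 4 + 45)² = -9*46² = -9*2116 = -19044)
Y(R)/H = (-77)²/(-19044) = 5929*(-1/19044) = -5929/19044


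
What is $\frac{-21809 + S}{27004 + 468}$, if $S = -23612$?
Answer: $- \frac{45421}{27472} \approx -1.6534$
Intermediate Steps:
$\frac{-21809 + S}{27004 + 468} = \frac{-21809 - 23612}{27004 + 468} = - \frac{45421}{27472}$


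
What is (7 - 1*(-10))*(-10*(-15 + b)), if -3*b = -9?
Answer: 2040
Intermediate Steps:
b = 3 (b = -⅓*(-9) = 3)
(7 - 1*(-10))*(-10*(-15 + b)) = (7 - 1*(-10))*(-10*(-15 + 3)) = (7 + 10)*(-10*(-12)) = 17*120 = 2040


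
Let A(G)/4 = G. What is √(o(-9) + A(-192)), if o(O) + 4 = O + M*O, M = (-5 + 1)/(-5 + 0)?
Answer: I*√19705/5 ≈ 28.075*I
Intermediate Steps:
M = ⅘ (M = -4/(-5) = -4*(-⅕) = ⅘ ≈ 0.80000)
A(G) = 4*G
o(O) = -4 + 9*O/5 (o(O) = -4 + (O + 4*O/5) = -4 + 9*O/5)
√(o(-9) + A(-192)) = √((-4 + (9/5)*(-9)) + 4*(-192)) = √((-4 - 81/5) - 768) = √(-101/5 - 768) = √(-3941/5) = I*√19705/5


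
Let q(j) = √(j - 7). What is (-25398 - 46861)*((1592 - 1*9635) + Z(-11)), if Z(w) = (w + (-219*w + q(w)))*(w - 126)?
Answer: 24320139371 + 29698449*I*√2 ≈ 2.432e+10 + 4.2e+7*I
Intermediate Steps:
q(j) = √(-7 + j)
Z(w) = (-126 + w)*(√(-7 + w) - 218*w) (Z(w) = (w + (-219*w + √(-7 + w)))*(w - 126) = (w + (√(-7 + w) - 219*w))*(-126 + w) = (√(-7 + w) - 218*w)*(-126 + w) = (-126 + w)*(√(-7 + w) - 218*w))
(-25398 - 46861)*((1592 - 1*9635) + Z(-11)) = (-25398 - 46861)*((1592 - 1*9635) + (-218*(-11)² - 126*√(-7 - 11) + 27468*(-11) - 11*√(-7 - 11))) = -72259*((1592 - 9635) + (-218*121 - 378*I*√2 - 302148 - 33*I*√2)) = -72259*(-8043 + (-26378 - 378*I*√2 - 302148 - 33*I*√2)) = -72259*(-8043 + (-328526 - 411*I*√2)) = -72259*(-336569 - 411*I*√2) = 24320139371 + 29698449*I*√2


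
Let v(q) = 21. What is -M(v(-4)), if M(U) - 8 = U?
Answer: -29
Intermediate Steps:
M(U) = 8 + U
-M(v(-4)) = -(8 + 21) = -1*29 = -29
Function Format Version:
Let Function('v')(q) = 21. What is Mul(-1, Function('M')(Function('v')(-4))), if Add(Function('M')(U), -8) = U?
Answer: -29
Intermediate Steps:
Function('M')(U) = Add(8, U)
Mul(-1, Function('M')(Function('v')(-4))) = Mul(-1, Add(8, 21)) = Mul(-1, 29) = -29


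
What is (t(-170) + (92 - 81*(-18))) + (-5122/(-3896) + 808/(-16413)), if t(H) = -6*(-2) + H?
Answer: 44546213117/31972524 ≈ 1393.3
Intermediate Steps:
t(H) = 12 + H
(t(-170) + (92 - 81*(-18))) + (-5122/(-3896) + 808/(-16413)) = ((12 - 170) + (92 - 81*(-18))) + (-5122/(-3896) + 808/(-16413)) = (-158 + (92 + 1458)) + (-5122*(-1/3896) + 808*(-1/16413)) = (-158 + 1550) + (2561/1948 - 808/16413) = 1392 + 40459709/31972524 = 44546213117/31972524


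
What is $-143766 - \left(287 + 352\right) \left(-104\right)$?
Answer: $-77310$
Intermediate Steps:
$-143766 - \left(287 + 352\right) \left(-104\right) = -143766 - 639 \left(-104\right) = -143766 - -66456 = -143766 + 66456 = -77310$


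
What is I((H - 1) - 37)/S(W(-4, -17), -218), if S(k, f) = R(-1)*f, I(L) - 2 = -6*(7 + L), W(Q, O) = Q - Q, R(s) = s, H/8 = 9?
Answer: -122/109 ≈ -1.1193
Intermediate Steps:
H = 72 (H = 8*9 = 72)
W(Q, O) = 0
I(L) = -40 - 6*L (I(L) = 2 - 6*(7 + L) = 2 + (-42 - 6*L) = -40 - 6*L)
S(k, f) = -f
I((H - 1) - 37)/S(W(-4, -17), -218) = (-40 - 6*((72 - 1) - 37))/((-1*(-218))) = (-40 - 6*(71 - 37))/218 = (-40 - 6*34)*(1/218) = (-40 - 204)*(1/218) = -244*1/218 = -122/109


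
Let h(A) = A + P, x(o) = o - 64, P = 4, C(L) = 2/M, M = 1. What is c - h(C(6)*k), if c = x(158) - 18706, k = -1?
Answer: -18614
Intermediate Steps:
C(L) = 2 (C(L) = 2/1 = 2*1 = 2)
x(o) = -64 + o
h(A) = 4 + A (h(A) = A + 4 = 4 + A)
c = -18612 (c = (-64 + 158) - 18706 = 94 - 18706 = -18612)
c - h(C(6)*k) = -18612 - (4 + 2*(-1)) = -18612 - (4 - 2) = -18612 - 1*2 = -18612 - 2 = -18614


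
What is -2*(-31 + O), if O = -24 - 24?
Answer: 158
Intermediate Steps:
O = -48
-2*(-31 + O) = -2*(-31 - 48) = -2*(-79) = 158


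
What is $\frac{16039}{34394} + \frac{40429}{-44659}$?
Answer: $- \frac{674229325}{1536001646} \approx -0.43895$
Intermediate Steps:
$\frac{16039}{34394} + \frac{40429}{-44659} = 16039 \cdot \frac{1}{34394} + 40429 \left(- \frac{1}{44659}\right) = \frac{16039}{34394} - \frac{40429}{44659} = - \frac{674229325}{1536001646}$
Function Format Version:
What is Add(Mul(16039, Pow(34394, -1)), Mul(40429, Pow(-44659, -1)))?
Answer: Rational(-674229325, 1536001646) ≈ -0.43895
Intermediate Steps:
Add(Mul(16039, Pow(34394, -1)), Mul(40429, Pow(-44659, -1))) = Add(Mul(16039, Rational(1, 34394)), Mul(40429, Rational(-1, 44659))) = Add(Rational(16039, 34394), Rational(-40429, 44659)) = Rational(-674229325, 1536001646)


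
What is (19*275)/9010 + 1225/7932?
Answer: 5248195/7146732 ≈ 0.73435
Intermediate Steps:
(19*275)/9010 + 1225/7932 = 5225*(1/9010) + 1225*(1/7932) = 1045/1802 + 1225/7932 = 5248195/7146732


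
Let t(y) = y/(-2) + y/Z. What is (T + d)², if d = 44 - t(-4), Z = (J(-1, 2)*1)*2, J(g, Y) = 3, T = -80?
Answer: 12544/9 ≈ 1393.8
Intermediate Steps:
Z = 6 (Z = (3*1)*2 = 3*2 = 6)
t(y) = -y/3 (t(y) = y/(-2) + y/6 = y*(-½) + y*(⅙) = -y/2 + y/6 = -y/3)
d = 128/3 (d = 44 - (-1)*(-4)/3 = 44 - 1*4/3 = 44 - 4/3 = 128/3 ≈ 42.667)
(T + d)² = (-80 + 128/3)² = (-112/3)² = 12544/9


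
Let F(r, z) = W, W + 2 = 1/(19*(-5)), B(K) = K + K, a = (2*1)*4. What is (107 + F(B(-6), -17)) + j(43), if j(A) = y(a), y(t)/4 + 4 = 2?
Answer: 9214/95 ≈ 96.990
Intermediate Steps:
a = 8 (a = 2*4 = 8)
y(t) = -8 (y(t) = -16 + 4*2 = -16 + 8 = -8)
B(K) = 2*K
W = -191/95 (W = -2 + 1/(19*(-5)) = -2 + 1/(-95) = -2 - 1/95 = -191/95 ≈ -2.0105)
F(r, z) = -191/95
j(A) = -8
(107 + F(B(-6), -17)) + j(43) = (107 - 191/95) - 8 = 9974/95 - 8 = 9214/95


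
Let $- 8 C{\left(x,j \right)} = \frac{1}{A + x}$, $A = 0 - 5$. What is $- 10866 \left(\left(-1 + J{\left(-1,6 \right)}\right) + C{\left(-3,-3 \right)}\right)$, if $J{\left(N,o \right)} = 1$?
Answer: $- \frac{5433}{32} \approx -169.78$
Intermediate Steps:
$A = -5$ ($A = 0 - 5 = -5$)
$C{\left(x,j \right)} = - \frac{1}{8 \left(-5 + x\right)}$
$- 10866 \left(\left(-1 + J{\left(-1,6 \right)}\right) + C{\left(-3,-3 \right)}\right) = - 10866 \left(\left(-1 + 1\right) - \frac{1}{-40 + 8 \left(-3\right)}\right) = - 10866 \left(0 - \frac{1}{-40 - 24}\right) = - 10866 \left(0 - \frac{1}{-64}\right) = - 10866 \left(0 - - \frac{1}{64}\right) = - 10866 \left(0 + \frac{1}{64}\right) = \left(-10866\right) \frac{1}{64} = - \frac{5433}{32}$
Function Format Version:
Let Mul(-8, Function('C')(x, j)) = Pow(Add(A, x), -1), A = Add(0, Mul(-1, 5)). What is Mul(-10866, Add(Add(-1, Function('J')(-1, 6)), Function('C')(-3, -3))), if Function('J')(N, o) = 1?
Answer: Rational(-5433, 32) ≈ -169.78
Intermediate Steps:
A = -5 (A = Add(0, -5) = -5)
Function('C')(x, j) = Mul(Rational(-1, 8), Pow(Add(-5, x), -1))
Mul(-10866, Add(Add(-1, Function('J')(-1, 6)), Function('C')(-3, -3))) = Mul(-10866, Add(Add(-1, 1), Mul(-1, Pow(Add(-40, Mul(8, -3)), -1)))) = Mul(-10866, Add(0, Mul(-1, Pow(Add(-40, -24), -1)))) = Mul(-10866, Add(0, Mul(-1, Pow(-64, -1)))) = Mul(-10866, Add(0, Mul(-1, Rational(-1, 64)))) = Mul(-10866, Add(0, Rational(1, 64))) = Mul(-10866, Rational(1, 64)) = Rational(-5433, 32)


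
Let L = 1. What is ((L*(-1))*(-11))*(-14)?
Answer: -154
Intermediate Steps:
((L*(-1))*(-11))*(-14) = ((1*(-1))*(-11))*(-14) = -1*(-11)*(-14) = 11*(-14) = -154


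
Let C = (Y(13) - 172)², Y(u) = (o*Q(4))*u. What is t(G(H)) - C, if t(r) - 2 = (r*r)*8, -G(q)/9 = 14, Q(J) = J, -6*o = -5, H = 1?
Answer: 994094/9 ≈ 1.1045e+5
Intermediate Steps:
o = ⅚ (o = -⅙*(-5) = ⅚ ≈ 0.83333)
G(q) = -126 (G(q) = -9*14 = -126)
Y(u) = 10*u/3 (Y(u) = ((⅚)*4)*u = 10*u/3)
t(r) = 2 + 8*r² (t(r) = 2 + (r*r)*8 = 2 + r²*8 = 2 + 8*r²)
C = 148996/9 (C = ((10/3)*13 - 172)² = (130/3 - 172)² = (-386/3)² = 148996/9 ≈ 16555.)
t(G(H)) - C = (2 + 8*(-126)²) - 1*148996/9 = (2 + 8*15876) - 148996/9 = (2 + 127008) - 148996/9 = 127010 - 148996/9 = 994094/9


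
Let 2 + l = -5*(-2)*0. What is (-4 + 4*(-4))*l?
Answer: 40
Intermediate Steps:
l = -2 (l = -2 - 5*(-2)*0 = -2 + 10*0 = -2 + 0 = -2)
(-4 + 4*(-4))*l = (-4 + 4*(-4))*(-2) = (-4 - 16)*(-2) = -20*(-2) = 40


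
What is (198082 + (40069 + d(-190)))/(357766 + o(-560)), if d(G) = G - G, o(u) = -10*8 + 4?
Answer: 238151/357690 ≈ 0.66580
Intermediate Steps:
o(u) = -76 (o(u) = -80 + 4 = -76)
d(G) = 0
(198082 + (40069 + d(-190)))/(357766 + o(-560)) = (198082 + (40069 + 0))/(357766 - 76) = (198082 + 40069)/357690 = 238151*(1/357690) = 238151/357690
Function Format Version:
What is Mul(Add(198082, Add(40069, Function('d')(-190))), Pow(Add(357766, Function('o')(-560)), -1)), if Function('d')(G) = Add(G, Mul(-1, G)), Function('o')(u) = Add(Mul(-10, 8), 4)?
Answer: Rational(238151, 357690) ≈ 0.66580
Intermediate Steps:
Function('o')(u) = -76 (Function('o')(u) = Add(-80, 4) = -76)
Function('d')(G) = 0
Mul(Add(198082, Add(40069, Function('d')(-190))), Pow(Add(357766, Function('o')(-560)), -1)) = Mul(Add(198082, Add(40069, 0)), Pow(Add(357766, -76), -1)) = Mul(Add(198082, 40069), Pow(357690, -1)) = Mul(238151, Rational(1, 357690)) = Rational(238151, 357690)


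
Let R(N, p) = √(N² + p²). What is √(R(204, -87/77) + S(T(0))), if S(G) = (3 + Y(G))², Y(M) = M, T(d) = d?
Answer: √(53361 + 231*√27416537)/77 ≈ 14.595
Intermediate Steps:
S(G) = (3 + G)²
√(R(204, -87/77) + S(T(0))) = √(√(204² + (-87/77)²) + (3 + 0)²) = √(√(41616 + (-87*1/77)²) + 3²) = √(√(41616 + (-87/77)²) + 9) = √(√(41616 + 7569/5929) + 9) = √(√(246748833/5929) + 9) = √(3*√27416537/77 + 9) = √(9 + 3*√27416537/77)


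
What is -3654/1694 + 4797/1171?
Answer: 274806/141691 ≈ 1.9395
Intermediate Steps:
-3654/1694 + 4797/1171 = -3654*1/1694 + 4797*(1/1171) = -261/121 + 4797/1171 = 274806/141691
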